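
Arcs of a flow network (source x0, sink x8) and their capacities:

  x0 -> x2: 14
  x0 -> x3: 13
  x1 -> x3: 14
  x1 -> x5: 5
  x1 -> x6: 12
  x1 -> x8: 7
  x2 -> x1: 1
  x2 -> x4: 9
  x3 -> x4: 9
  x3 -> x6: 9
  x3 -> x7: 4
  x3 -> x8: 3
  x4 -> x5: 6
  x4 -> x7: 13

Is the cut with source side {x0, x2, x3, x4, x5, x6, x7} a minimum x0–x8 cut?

Given cut capacity: 1 + 3 = 4.
Augment x0→x3→x8: bottleneck 3, flow now 3.
Augment x0→x2→x1→x8: bottleneck 1, flow now 4.
No augmenting path remains; maximum flow = 4.
Cut capacity 4 equals the max flow, so it is a minimum cut.

Yes — it is a minimum cut (capacity 4).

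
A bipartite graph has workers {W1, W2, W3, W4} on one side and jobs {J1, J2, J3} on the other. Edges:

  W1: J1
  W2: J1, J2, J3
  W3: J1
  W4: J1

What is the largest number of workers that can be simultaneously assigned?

Unit-capacity flow: source→left, listed edges, right→sink; max matching = max flow.
Augmenting path W1→J1 (+1); matched 1.
Augmenting path W2→J2 (+1); matched 2.
No augmenting path remains; maximum matching = 2.
König certificate: {W2, J1} is a vertex cover of size 2 (every listed pair touches it), so no matching can be larger.

2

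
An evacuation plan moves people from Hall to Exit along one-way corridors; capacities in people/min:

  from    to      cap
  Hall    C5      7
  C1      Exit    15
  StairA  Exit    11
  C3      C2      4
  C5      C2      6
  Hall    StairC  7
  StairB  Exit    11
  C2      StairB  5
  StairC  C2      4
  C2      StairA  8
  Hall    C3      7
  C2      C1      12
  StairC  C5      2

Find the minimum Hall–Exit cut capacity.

Augment Hall→C5→C2→C1→Exit: bottleneck 6, flow now 6.
Augment Hall→StairC→C2→C1→Exit: bottleneck 4, flow now 10.
Augment Hall→C3→C2→C1→Exit: bottleneck 2, flow now 12.
Augment Hall→C3→C2→StairA→Exit: bottleneck 2, flow now 14.
No augmenting path remains; maximum flow = 14.
By max-flow min-cut, the minimum cut capacity equals the max flow.
In the residual graph, reachable from Hall: {Hall, C5, StairC, C3}.
Min-cut edges: C5→C2 (6), StairC→C2 (4), C3→C2 (4); capacity 6 + 4 + 4 = 14.

14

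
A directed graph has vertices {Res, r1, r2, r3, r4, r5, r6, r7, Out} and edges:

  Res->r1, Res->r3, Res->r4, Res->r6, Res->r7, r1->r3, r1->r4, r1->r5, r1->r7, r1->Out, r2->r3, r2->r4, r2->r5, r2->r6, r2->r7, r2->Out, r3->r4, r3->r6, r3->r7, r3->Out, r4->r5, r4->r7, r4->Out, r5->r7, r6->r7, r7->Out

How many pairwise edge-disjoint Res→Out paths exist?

Assign every edge capacity 1; by Menger, the answer equals the max flow.
Path Res→r1→Out (+1); total 1.
Path Res→r3→Out (+1); total 2.
Path Res→r4→Out (+1); total 3.
Path Res→r7→Out (+1); total 4.
No residual Res→Out path; max flow = 4.
Certifying cut of size 4: {Res→r1, Res→r3, Res→r4, r7→Out}.

4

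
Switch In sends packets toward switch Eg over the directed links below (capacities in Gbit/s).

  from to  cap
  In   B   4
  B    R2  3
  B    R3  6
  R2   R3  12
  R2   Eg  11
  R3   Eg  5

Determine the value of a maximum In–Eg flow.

4

Augment In→B→R2→Eg: bottleneck 3, flow now 3.
Augment In→B→R3→Eg: bottleneck 1, flow now 4.
No augmenting path remains; maximum flow = 4.
In the residual graph, reachable from In: {In}.
Min-cut edges: In→B (4); capacity 4 = 4.
This cut is saturated, so no flow can exceed 4.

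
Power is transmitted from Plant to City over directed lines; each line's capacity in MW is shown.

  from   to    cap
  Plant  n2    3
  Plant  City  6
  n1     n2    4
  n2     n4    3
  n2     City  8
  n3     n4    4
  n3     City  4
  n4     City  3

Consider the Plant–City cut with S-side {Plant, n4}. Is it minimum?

Given cut capacity: 3 + 6 + 3 = 12.
Augment Plant→City: bottleneck 6, flow now 6.
Augment Plant→n2→City: bottleneck 3, flow now 9.
No augmenting path remains; maximum flow = 9.
In the residual graph, reachable from Plant: {Plant}.
Min-cut edges: Plant→n2 (3), Plant→City (6); capacity 3 + 6 = 9.
Cut capacity 12 exceeds the max flow 9, so it is not minimum.

No — its capacity is 12, but the minimum cut has capacity 9.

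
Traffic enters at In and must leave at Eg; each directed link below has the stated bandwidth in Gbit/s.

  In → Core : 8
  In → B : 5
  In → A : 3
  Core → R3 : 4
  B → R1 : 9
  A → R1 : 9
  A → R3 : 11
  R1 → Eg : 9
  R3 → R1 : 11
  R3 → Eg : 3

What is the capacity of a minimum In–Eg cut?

Augment In→Core→R3→Eg: bottleneck 3, flow now 3.
Augment In→B→R1→Eg: bottleneck 5, flow now 8.
Augment In→A→R1→Eg: bottleneck 3, flow now 11.
Augment In→Core→R3→R1→Eg: bottleneck 1, flow now 12.
No augmenting path remains; maximum flow = 12.
By max-flow min-cut, the minimum cut capacity equals the max flow.
In the residual graph, reachable from In: {In, Core}.
Min-cut edges: In→B (5), In→A (3), Core→R3 (4); capacity 5 + 3 + 4 = 12.

12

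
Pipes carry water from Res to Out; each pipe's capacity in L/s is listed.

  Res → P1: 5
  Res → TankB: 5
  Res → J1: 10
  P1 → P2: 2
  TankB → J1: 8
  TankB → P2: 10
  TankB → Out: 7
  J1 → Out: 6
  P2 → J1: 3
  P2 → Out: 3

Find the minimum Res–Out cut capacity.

Augment Res→TankB→Out: bottleneck 5, flow now 5.
Augment Res→J1→Out: bottleneck 6, flow now 11.
Augment Res→P1→P2→Out: bottleneck 2, flow now 13.
No augmenting path remains; maximum flow = 13.
By max-flow min-cut, the minimum cut capacity equals the max flow.
In the residual graph, reachable from Res: {Res, P1, J1}.
Min-cut edges: Res→TankB (5), P1→P2 (2), J1→Out (6); capacity 5 + 2 + 6 = 13.

13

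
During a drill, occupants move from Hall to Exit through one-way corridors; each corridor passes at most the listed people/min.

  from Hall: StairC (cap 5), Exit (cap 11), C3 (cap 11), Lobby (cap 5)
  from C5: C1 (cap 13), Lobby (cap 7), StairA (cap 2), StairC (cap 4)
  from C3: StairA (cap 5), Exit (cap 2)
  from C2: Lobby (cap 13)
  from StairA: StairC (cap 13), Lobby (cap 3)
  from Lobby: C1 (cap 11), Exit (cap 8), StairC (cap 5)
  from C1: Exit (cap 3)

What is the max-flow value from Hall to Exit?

Augment Hall→Exit: bottleneck 11, flow now 11.
Augment Hall→C3→Exit: bottleneck 2, flow now 13.
Augment Hall→Lobby→Exit: bottleneck 5, flow now 18.
Augment Hall→C3→StairA→Lobby→Exit: bottleneck 3, flow now 21.
No augmenting path remains; maximum flow = 21.
In the residual graph, reachable from Hall: {Hall, C3, StairA, StairC}.
Min-cut edges: Hall→Lobby (5), Hall→Exit (11), C3→Exit (2), StairA→Lobby (3); capacity 5 + 11 + 2 + 3 = 21.
This cut is saturated, so no flow can exceed 21.

21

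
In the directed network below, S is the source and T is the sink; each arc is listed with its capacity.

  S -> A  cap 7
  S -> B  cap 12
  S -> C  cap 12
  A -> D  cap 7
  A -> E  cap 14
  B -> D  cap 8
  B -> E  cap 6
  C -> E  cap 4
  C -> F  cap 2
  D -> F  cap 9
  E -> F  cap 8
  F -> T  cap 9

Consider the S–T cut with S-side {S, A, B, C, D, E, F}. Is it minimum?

Given cut capacity: 9 = 9.
Augment S→C→F→T: bottleneck 2, flow now 2.
Augment S→A→D→F→T: bottleneck 7, flow now 9.
No augmenting path remains; maximum flow = 9.
Cut capacity 9 equals the max flow, so it is a minimum cut.

Yes — it is a minimum cut (capacity 9).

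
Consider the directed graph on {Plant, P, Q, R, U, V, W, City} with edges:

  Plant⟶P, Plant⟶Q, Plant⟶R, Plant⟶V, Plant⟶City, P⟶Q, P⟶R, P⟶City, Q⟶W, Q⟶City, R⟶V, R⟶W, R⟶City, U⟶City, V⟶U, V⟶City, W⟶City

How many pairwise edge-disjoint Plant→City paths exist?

5

Assign every edge capacity 1; by Menger, the answer equals the max flow.
Path Plant→City (+1); total 1.
Path Plant→P→City (+1); total 2.
Path Plant→Q→City (+1); total 3.
Path Plant→R→City (+1); total 4.
Path Plant→V→City (+1); total 5.
No residual Plant→City path; max flow = 5.
Certifying cut of size 5: {Plant→City, Plant→P, Plant→Q, Plant→R, Plant→V}.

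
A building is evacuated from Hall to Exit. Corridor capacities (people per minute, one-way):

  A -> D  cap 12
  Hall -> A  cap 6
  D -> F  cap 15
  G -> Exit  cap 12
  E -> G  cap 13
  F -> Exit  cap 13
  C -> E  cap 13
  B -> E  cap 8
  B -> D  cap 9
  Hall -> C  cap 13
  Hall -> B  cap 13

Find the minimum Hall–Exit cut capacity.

Augment Hall→A→D→F→Exit: bottleneck 6, flow now 6.
Augment Hall→B→D→F→Exit: bottleneck 7, flow now 13.
Augment Hall→B→E→G→Exit: bottleneck 6, flow now 19.
Augment Hall→C→E→G→Exit: bottleneck 6, flow now 25.
No augmenting path remains; maximum flow = 25.
By max-flow min-cut, the minimum cut capacity equals the max flow.
In the residual graph, reachable from Hall: {Hall, A, B, C, D, E, F, G}.
Min-cut edges: F→Exit (13), G→Exit (12); capacity 13 + 12 = 25.

25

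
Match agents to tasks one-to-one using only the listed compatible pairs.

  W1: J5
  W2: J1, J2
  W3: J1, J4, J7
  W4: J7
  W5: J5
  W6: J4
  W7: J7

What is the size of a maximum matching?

5

Unit-capacity flow: source→left, listed edges, right→sink; max matching = max flow.
Augmenting path W1→J5 (+1); matched 1.
Augmenting path W2→J1 (+1); matched 2.
Augmenting path W3→J4 (+1); matched 3.
Augmenting path W4→J7 (+1); matched 4.
Augmenting path W6→J4→W3→J1→W2→J2 (+1); matched 5.
No augmenting path remains; maximum matching = 5.
König certificate: {W2, W3, W6, J5, J7} is a vertex cover of size 5 (every listed pair touches it), so no matching can be larger.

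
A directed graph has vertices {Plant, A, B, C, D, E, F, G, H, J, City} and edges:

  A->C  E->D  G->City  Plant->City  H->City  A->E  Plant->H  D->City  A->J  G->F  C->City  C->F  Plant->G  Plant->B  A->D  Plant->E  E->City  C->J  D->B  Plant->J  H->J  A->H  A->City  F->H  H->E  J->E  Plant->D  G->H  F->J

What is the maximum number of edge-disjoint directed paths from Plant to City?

Assign every edge capacity 1; by Menger, the answer equals the max flow.
Path Plant→City (+1); total 1.
Path Plant→D→City (+1); total 2.
Path Plant→E→City (+1); total 3.
Path Plant→G→City (+1); total 4.
Path Plant→H→City (+1); total 5.
No residual Plant→City path; max flow = 5.
Certifying cut of size 5: {D→City, E→City, Plant→City, Plant→G, Plant→H}.

5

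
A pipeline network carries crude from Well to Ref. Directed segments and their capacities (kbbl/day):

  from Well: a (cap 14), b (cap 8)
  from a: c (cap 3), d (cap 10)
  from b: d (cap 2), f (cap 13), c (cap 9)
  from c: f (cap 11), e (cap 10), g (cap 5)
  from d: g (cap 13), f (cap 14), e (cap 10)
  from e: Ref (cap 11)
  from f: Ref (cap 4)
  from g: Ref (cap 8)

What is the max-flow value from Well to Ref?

Augment Well→b→f→Ref: bottleneck 4, flow now 4.
Augment Well→a→c→e→Ref: bottleneck 3, flow now 7.
Augment Well→a→d→e→Ref: bottleneck 8, flow now 15.
Augment Well→a→d→g→Ref: bottleneck 2, flow now 17.
Augment Well→b→c→g→Ref: bottleneck 4, flow now 21.
No augmenting path remains; maximum flow = 21.
In the residual graph, reachable from Well: {Well, a}.
Min-cut edges: Well→b (8), a→c (3), a→d (10); capacity 8 + 3 + 10 = 21.
This cut is saturated, so no flow can exceed 21.

21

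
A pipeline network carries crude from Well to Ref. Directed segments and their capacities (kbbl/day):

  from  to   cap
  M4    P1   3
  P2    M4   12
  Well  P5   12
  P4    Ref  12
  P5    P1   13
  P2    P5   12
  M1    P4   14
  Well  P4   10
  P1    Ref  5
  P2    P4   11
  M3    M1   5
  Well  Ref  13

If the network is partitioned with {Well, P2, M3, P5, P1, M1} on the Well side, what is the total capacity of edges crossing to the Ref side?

Edges leaving {Well, P2, M3, P5, P1, M1}: Well→P4 (10), Well→Ref (13), P2→M4 (12), P2→P4 (11), P1→Ref (5), M1→P4 (14).
Cut capacity = 10 + 13 + 12 + 11 + 5 + 14 = 65.

65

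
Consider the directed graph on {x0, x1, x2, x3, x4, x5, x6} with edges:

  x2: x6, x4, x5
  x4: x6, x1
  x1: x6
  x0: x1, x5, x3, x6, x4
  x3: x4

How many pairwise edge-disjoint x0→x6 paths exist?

3

Assign every edge capacity 1; by Menger, the answer equals the max flow.
Path x0→x6 (+1); total 1.
Path x0→x1→x6 (+1); total 2.
Path x0→x4→x6 (+1); total 3.
No residual x0→x6 path; max flow = 3.
Certifying cut of size 3: {x0→x6, x1→x6, x4→x6}.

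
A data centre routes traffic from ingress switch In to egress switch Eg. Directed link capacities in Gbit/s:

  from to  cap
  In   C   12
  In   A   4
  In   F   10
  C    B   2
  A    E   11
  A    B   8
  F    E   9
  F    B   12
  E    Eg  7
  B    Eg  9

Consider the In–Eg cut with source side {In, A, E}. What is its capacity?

37

Edges leaving {In, A, E}: In→C (12), In→F (10), A→B (8), E→Eg (7).
Cut capacity = 12 + 10 + 8 + 7 = 37.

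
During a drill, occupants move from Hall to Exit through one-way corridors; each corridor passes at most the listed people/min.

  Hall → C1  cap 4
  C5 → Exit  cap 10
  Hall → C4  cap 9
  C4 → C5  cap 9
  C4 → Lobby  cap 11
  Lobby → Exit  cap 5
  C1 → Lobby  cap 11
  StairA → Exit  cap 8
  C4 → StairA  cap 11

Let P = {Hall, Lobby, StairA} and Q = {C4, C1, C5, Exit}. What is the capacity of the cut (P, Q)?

26

Edges leaving {Hall, Lobby, StairA}: Hall→C4 (9), Hall→C1 (4), Lobby→Exit (5), StairA→Exit (8).
Cut capacity = 9 + 4 + 5 + 8 = 26.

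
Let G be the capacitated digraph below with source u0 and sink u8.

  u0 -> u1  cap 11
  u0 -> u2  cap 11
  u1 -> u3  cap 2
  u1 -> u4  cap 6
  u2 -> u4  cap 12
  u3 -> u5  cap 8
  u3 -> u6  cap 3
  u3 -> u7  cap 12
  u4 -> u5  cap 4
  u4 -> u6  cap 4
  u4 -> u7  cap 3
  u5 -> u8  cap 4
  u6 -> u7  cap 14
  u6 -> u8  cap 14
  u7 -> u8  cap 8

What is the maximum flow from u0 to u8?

Augment u0→u1→u3→u5→u8: bottleneck 2, flow now 2.
Augment u0→u1→u4→u5→u8: bottleneck 2, flow now 4.
Augment u0→u1→u4→u6→u8: bottleneck 4, flow now 8.
Augment u0→u2→u4→u7→u8: bottleneck 3, flow now 11.
Augment u0→u2→u4→u5→u3→u6→u8: bottleneck 2, flow now 13. (uses reverse residual edge)
No augmenting path remains; maximum flow = 13.
In the residual graph, reachable from u0: {u0, u1, u2, u4}.
Min-cut edges: u1→u3 (2), u4→u5 (4), u4→u6 (4), u4→u7 (3); capacity 2 + 4 + 4 + 3 = 13.
This cut is saturated, so no flow can exceed 13.

13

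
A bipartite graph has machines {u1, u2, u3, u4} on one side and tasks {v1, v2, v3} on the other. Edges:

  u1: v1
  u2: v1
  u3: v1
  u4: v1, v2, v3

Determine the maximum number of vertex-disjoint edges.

Unit-capacity flow: source→left, listed edges, right→sink; max matching = max flow.
Augmenting path u1→v1 (+1); matched 1.
Augmenting path u4→v2 (+1); matched 2.
No augmenting path remains; maximum matching = 2.
König certificate: {u4, v1} is a vertex cover of size 2 (every listed pair touches it), so no matching can be larger.

2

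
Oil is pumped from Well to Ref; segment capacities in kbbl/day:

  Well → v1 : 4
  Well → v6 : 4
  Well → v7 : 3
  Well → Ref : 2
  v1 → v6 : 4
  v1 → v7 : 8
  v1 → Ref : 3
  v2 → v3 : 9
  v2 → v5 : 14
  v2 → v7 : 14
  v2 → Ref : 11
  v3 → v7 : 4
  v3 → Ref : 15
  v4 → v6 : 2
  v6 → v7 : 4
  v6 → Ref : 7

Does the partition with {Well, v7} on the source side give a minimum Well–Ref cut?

Given cut capacity: 4 + 4 + 2 = 10.
Augment Well→Ref: bottleneck 2, flow now 2.
Augment Well→v1→Ref: bottleneck 3, flow now 5.
Augment Well→v6→Ref: bottleneck 4, flow now 9.
Augment Well→v1→v6→Ref: bottleneck 1, flow now 10.
No augmenting path remains; maximum flow = 10.
Cut capacity 10 equals the max flow, so it is a minimum cut.

Yes — it is a minimum cut (capacity 10).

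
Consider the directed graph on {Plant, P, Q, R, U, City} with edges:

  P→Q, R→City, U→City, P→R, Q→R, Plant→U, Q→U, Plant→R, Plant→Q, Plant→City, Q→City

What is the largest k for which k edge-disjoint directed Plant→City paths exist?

4

Assign every edge capacity 1; by Menger, the answer equals the max flow.
Path Plant→City (+1); total 1.
Path Plant→Q→City (+1); total 2.
Path Plant→R→City (+1); total 3.
Path Plant→U→City (+1); total 4.
No residual Plant→City path; max flow = 4.
Certifying cut of size 4: {Plant→City, Plant→Q, Plant→R, Plant→U}.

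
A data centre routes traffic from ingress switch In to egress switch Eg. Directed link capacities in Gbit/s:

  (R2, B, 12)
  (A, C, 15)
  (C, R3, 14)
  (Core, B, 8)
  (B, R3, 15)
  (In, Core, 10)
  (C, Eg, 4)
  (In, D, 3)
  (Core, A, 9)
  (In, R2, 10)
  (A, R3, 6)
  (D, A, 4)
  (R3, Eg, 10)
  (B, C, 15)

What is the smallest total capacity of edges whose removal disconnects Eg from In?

14

Augment In→D→A→C→Eg: bottleneck 3, flow now 3.
Augment In→Core→A→C→Eg: bottleneck 1, flow now 4.
Augment In→Core→A→R3→Eg: bottleneck 6, flow now 10.
Augment In→Core→B→R3→Eg: bottleneck 3, flow now 13.
Augment In→R2→B→R3→Eg: bottleneck 1, flow now 14.
No augmenting path remains; maximum flow = 14.
By max-flow min-cut, the minimum cut capacity equals the max flow.
In the residual graph, reachable from In: {In, D, Core, R2, A, B, C, R3}.
Min-cut edges: C→Eg (4), R3→Eg (10); capacity 4 + 10 = 14.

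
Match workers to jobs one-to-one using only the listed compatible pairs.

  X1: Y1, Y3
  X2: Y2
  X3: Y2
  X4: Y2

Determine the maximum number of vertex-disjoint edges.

2

Unit-capacity flow: source→left, listed edges, right→sink; max matching = max flow.
Augmenting path X1→Y1 (+1); matched 1.
Augmenting path X2→Y2 (+1); matched 2.
No augmenting path remains; maximum matching = 2.
König certificate: {X1, Y2} is a vertex cover of size 2 (every listed pair touches it), so no matching can be larger.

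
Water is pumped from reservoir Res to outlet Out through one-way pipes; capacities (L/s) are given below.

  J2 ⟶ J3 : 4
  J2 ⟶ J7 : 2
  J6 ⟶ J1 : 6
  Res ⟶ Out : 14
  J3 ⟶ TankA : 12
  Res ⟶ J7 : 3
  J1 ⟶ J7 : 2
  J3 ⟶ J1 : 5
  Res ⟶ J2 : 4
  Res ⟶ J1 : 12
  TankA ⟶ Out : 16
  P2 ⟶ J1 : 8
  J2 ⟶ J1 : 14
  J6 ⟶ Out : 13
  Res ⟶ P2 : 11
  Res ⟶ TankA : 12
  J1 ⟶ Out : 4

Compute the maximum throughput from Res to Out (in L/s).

Augment Res→Out: bottleneck 14, flow now 14.
Augment Res→TankA→Out: bottleneck 12, flow now 26.
Augment Res→J1→Out: bottleneck 4, flow now 30.
Augment Res→J2→J3→TankA→Out: bottleneck 4, flow now 34.
No augmenting path remains; maximum flow = 34.
In the residual graph, reachable from Res: {Res, P2, J1, J7}.
Min-cut edges: Res→J2 (4), Res→TankA (12), Res→Out (14), J1→Out (4); capacity 4 + 12 + 14 + 4 = 34.
This cut is saturated, so no flow can exceed 34.

34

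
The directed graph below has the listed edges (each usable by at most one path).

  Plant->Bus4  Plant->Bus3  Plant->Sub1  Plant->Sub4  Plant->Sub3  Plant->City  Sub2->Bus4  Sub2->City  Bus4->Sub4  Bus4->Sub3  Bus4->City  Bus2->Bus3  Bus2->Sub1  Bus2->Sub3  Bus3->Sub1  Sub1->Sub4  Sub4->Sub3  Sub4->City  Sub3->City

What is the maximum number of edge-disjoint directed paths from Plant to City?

Assign every edge capacity 1; by Menger, the answer equals the max flow.
Path Plant→City (+1); total 1.
Path Plant→Bus4→City (+1); total 2.
Path Plant→Sub4→City (+1); total 3.
Path Plant→Sub3→City (+1); total 4.
No residual Plant→City path; max flow = 4.
Certifying cut of size 4: {Plant→Bus4, Plant→City, Sub3→City, Sub4→City}.

4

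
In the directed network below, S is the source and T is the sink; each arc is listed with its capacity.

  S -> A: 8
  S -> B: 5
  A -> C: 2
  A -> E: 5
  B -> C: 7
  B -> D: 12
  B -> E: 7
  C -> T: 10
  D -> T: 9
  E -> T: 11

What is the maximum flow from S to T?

Augment S→A→C→T: bottleneck 2, flow now 2.
Augment S→A→E→T: bottleneck 5, flow now 7.
Augment S→B→C→T: bottleneck 5, flow now 12.
No augmenting path remains; maximum flow = 12.
In the residual graph, reachable from S: {S, A}.
Min-cut edges: S→B (5), A→C (2), A→E (5); capacity 5 + 2 + 5 = 12.
This cut is saturated, so no flow can exceed 12.

12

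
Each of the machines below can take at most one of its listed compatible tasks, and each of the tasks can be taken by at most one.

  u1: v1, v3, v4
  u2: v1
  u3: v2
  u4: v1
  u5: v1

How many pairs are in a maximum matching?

Unit-capacity flow: source→left, listed edges, right→sink; max matching = max flow.
Augmenting path u1→v1 (+1); matched 1.
Augmenting path u3→v2 (+1); matched 2.
Augmenting path u2→v1→u1→v3 (+1); matched 3.
No augmenting path remains; maximum matching = 3.
König certificate: {u1, u3, v1} is a vertex cover of size 3 (every listed pair touches it), so no matching can be larger.

3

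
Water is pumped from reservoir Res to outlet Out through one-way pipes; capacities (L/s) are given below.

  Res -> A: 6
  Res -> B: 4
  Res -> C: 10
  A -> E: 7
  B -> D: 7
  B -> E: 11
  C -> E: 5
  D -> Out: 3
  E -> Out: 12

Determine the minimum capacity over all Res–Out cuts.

15

Augment Res→A→E→Out: bottleneck 6, flow now 6.
Augment Res→B→D→Out: bottleneck 3, flow now 9.
Augment Res→B→E→Out: bottleneck 1, flow now 10.
Augment Res→C→E→Out: bottleneck 5, flow now 15.
No augmenting path remains; maximum flow = 15.
By max-flow min-cut, the minimum cut capacity equals the max flow.
In the residual graph, reachable from Res: {Res, C}.
Min-cut edges: Res→A (6), Res→B (4), C→E (5); capacity 6 + 4 + 5 = 15.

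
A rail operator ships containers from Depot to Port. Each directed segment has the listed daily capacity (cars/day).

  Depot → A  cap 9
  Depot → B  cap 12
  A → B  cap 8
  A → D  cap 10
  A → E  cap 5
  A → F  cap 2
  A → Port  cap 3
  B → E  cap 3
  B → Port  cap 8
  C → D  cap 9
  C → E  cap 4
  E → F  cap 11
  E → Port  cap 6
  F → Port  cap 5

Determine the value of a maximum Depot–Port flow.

Augment Depot→A→Port: bottleneck 3, flow now 3.
Augment Depot→B→Port: bottleneck 8, flow now 11.
Augment Depot→A→E→Port: bottleneck 5, flow now 16.
Augment Depot→A→F→Port: bottleneck 1, flow now 17.
Augment Depot→B→E→Port: bottleneck 1, flow now 18.
Augment Depot→B→E→F→Port: bottleneck 2, flow now 20.
No augmenting path remains; maximum flow = 20.
In the residual graph, reachable from Depot: {Depot, B}.
Min-cut edges: Depot→A (9), B→E (3), B→Port (8); capacity 9 + 3 + 8 = 20.
This cut is saturated, so no flow can exceed 20.

20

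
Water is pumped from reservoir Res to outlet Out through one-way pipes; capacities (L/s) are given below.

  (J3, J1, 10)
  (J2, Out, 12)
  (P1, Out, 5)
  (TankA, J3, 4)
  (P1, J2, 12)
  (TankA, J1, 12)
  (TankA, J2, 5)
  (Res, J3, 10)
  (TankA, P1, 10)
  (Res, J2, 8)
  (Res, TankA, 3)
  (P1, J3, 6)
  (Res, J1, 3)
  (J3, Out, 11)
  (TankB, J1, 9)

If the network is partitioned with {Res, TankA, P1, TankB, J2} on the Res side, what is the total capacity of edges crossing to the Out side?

61

Edges leaving {Res, TankA, P1, TankB, J2}: Res→J3 (10), Res→J1 (3), TankA→J3 (4), TankA→J1 (12), P1→J3 (6), P1→Out (5), TankB→J1 (9), J2→Out (12).
Cut capacity = 10 + 3 + 4 + 12 + 6 + 5 + 9 + 12 = 61.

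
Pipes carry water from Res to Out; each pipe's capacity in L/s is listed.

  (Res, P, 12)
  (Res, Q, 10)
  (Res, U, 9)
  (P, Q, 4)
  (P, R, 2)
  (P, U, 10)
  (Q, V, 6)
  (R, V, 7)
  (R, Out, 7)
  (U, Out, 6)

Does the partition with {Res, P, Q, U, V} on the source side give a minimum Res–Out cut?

Yes — it is a minimum cut (capacity 8).

Given cut capacity: 2 + 6 = 8.
Augment Res→U→Out: bottleneck 6, flow now 6.
Augment Res→P→R→Out: bottleneck 2, flow now 8.
No augmenting path remains; maximum flow = 8.
Cut capacity 8 equals the max flow, so it is a minimum cut.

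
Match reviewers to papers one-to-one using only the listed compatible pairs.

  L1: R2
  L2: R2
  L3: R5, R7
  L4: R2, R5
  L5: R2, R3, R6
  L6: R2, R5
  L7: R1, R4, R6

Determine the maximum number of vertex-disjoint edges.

Unit-capacity flow: source→left, listed edges, right→sink; max matching = max flow.
Augmenting path L1→R2 (+1); matched 1.
Augmenting path L3→R5 (+1); matched 2.
Augmenting path L5→R3 (+1); matched 3.
Augmenting path L7→R1 (+1); matched 4.
Augmenting path L4→R5→L3→R7 (+1); matched 5.
No augmenting path remains; maximum matching = 5.
König certificate: {L3, L5, L7, R2, R5} is a vertex cover of size 5 (every listed pair touches it), so no matching can be larger.

5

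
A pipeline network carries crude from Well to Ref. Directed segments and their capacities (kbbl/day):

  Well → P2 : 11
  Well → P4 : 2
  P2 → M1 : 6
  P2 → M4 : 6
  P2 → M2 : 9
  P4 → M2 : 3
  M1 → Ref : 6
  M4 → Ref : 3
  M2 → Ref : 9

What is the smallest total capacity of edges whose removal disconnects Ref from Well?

13

Augment Well→P2→M1→Ref: bottleneck 6, flow now 6.
Augment Well→P2→M4→Ref: bottleneck 3, flow now 9.
Augment Well→P2→M2→Ref: bottleneck 2, flow now 11.
Augment Well→P4→M2→Ref: bottleneck 2, flow now 13.
No augmenting path remains; maximum flow = 13.
By max-flow min-cut, the minimum cut capacity equals the max flow.
In the residual graph, reachable from Well: {Well}.
Min-cut edges: Well→P2 (11), Well→P4 (2); capacity 11 + 2 = 13.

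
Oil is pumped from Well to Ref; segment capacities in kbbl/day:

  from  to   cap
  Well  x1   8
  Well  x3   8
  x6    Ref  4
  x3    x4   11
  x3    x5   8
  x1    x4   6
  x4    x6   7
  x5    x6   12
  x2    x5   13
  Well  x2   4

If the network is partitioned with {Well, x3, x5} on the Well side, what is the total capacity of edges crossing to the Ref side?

Edges leaving {Well, x3, x5}: Well→x1 (8), Well→x2 (4), x3→x4 (11), x5→x6 (12).
Cut capacity = 8 + 4 + 11 + 12 = 35.

35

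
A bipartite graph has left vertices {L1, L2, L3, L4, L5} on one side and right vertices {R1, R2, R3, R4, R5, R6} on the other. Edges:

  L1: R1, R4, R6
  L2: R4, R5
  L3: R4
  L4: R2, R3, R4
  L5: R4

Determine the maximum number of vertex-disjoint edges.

Unit-capacity flow: source→left, listed edges, right→sink; max matching = max flow.
Augmenting path L1→R1 (+1); matched 1.
Augmenting path L2→R4 (+1); matched 2.
Augmenting path L4→R2 (+1); matched 3.
Augmenting path L3→R4→L2→R5 (+1); matched 4.
No augmenting path remains; maximum matching = 4.
König certificate: {L1, L2, L4, R4} is a vertex cover of size 4 (every listed pair touches it), so no matching can be larger.

4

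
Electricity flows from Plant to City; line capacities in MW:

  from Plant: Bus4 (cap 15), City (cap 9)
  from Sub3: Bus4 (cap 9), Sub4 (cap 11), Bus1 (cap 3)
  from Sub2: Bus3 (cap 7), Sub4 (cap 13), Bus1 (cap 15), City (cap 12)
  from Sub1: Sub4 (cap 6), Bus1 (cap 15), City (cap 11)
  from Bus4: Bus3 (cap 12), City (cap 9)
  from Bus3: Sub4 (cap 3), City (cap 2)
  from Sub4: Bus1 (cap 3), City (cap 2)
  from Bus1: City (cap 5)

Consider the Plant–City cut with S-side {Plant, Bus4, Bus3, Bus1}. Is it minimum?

Given cut capacity: 9 + 9 + 3 + 2 + 5 = 28.
Augment Plant→City: bottleneck 9, flow now 9.
Augment Plant→Bus4→City: bottleneck 9, flow now 18.
Augment Plant→Bus4→Bus3→City: bottleneck 2, flow now 20.
Augment Plant→Bus4→Bus3→Sub4→City: bottleneck 2, flow now 22.
Augment Plant→Bus4→Bus3→Sub4→Bus1→City: bottleneck 1, flow now 23.
No augmenting path remains; maximum flow = 23.
In the residual graph, reachable from Plant: {Plant, Bus4, Bus3}.
Min-cut edges: Plant→City (9), Bus4→City (9), Bus3→Sub4 (3), Bus3→City (2); capacity 9 + 9 + 3 + 2 = 23.
Cut capacity 28 exceeds the max flow 23, so it is not minimum.

No — its capacity is 28, but the minimum cut has capacity 23.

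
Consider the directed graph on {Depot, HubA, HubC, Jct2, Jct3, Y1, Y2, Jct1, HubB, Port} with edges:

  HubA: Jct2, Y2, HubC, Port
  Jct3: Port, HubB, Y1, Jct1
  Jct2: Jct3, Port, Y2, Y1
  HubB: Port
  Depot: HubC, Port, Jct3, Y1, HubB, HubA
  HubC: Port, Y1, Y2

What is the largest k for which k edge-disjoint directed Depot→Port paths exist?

5

Assign every edge capacity 1; by Menger, the answer equals the max flow.
Path Depot→Port (+1); total 1.
Path Depot→HubA→Port (+1); total 2.
Path Depot→HubC→Port (+1); total 3.
Path Depot→Jct3→Port (+1); total 4.
Path Depot→HubB→Port (+1); total 5.
No residual Depot→Port path; max flow = 5.
Certifying cut of size 5: {Depot→HubA, Depot→HubB, Depot→HubC, Depot→Jct3, Depot→Port}.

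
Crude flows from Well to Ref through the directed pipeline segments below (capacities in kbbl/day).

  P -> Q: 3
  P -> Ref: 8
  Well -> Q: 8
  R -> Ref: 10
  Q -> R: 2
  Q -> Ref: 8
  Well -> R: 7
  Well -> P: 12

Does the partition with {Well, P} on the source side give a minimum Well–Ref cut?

Given cut capacity: 8 + 7 + 3 + 8 = 26.
Augment Well→P→Ref: bottleneck 8, flow now 8.
Augment Well→Q→Ref: bottleneck 8, flow now 16.
Augment Well→R→Ref: bottleneck 7, flow now 23.
Augment Well→P→Q→R→Ref: bottleneck 2, flow now 25.
No augmenting path remains; maximum flow = 25.
In the residual graph, reachable from Well: {Well, P, Q}.
Min-cut edges: Well→R (7), P→Ref (8), Q→R (2), Q→Ref (8); capacity 7 + 8 + 2 + 8 = 25.
Cut capacity 26 exceeds the max flow 25, so it is not minimum.

No — its capacity is 26, but the minimum cut has capacity 25.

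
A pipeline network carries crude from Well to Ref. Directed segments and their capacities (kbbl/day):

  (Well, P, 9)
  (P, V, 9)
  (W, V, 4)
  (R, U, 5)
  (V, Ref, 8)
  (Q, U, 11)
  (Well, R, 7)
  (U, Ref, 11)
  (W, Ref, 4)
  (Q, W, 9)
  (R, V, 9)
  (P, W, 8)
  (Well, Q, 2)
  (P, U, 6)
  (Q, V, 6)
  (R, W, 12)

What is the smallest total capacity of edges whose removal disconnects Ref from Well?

Augment Well→P→U→Ref: bottleneck 6, flow now 6.
Augment Well→P→V→Ref: bottleneck 3, flow now 9.
Augment Well→Q→U→Ref: bottleneck 2, flow now 11.
Augment Well→R→U→Ref: bottleneck 3, flow now 14.
Augment Well→R→V→Ref: bottleneck 4, flow now 18.
No augmenting path remains; maximum flow = 18.
By max-flow min-cut, the minimum cut capacity equals the max flow.
In the residual graph, reachable from Well: {Well}.
Min-cut edges: Well→P (9), Well→Q (2), Well→R (7); capacity 9 + 2 + 7 = 18.

18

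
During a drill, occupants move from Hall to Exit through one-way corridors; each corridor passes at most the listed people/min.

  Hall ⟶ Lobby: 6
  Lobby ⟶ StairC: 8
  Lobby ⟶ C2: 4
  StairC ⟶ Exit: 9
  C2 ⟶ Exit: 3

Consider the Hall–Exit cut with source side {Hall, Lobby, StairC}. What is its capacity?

13

Edges leaving {Hall, Lobby, StairC}: Lobby→C2 (4), StairC→Exit (9).
Cut capacity = 4 + 9 = 13.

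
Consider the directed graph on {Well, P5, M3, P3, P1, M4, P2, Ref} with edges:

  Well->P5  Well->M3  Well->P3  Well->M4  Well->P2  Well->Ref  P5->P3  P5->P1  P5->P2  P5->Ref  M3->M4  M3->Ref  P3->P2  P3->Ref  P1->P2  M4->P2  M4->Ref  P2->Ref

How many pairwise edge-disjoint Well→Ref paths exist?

Assign every edge capacity 1; by Menger, the answer equals the max flow.
Path Well→Ref (+1); total 1.
Path Well→P5→Ref (+1); total 2.
Path Well→M3→Ref (+1); total 3.
Path Well→P3→Ref (+1); total 4.
Path Well→M4→Ref (+1); total 5.
Path Well→P2→Ref (+1); total 6.
No residual Well→Ref path; max flow = 6.
Certifying cut of size 6: {Well→M3, Well→M4, Well→P2, Well→P3, Well→P5, Well→Ref}.

6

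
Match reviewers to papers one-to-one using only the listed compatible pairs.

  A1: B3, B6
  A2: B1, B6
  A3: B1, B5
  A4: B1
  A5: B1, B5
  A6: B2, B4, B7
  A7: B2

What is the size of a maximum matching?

Unit-capacity flow: source→left, listed edges, right→sink; max matching = max flow.
Augmenting path A1→B3 (+1); matched 1.
Augmenting path A2→B1 (+1); matched 2.
Augmenting path A3→B5 (+1); matched 3.
Augmenting path A6→B2 (+1); matched 4.
Augmenting path A4→B1→A2→B6 (+1); matched 5.
Augmenting path A7→B2→A6→B4 (+1); matched 6.
No augmenting path remains; maximum matching = 6.
König certificate: {A1, A2, A6, A7, B1, B5} is a vertex cover of size 6 (every listed pair touches it), so no matching can be larger.

6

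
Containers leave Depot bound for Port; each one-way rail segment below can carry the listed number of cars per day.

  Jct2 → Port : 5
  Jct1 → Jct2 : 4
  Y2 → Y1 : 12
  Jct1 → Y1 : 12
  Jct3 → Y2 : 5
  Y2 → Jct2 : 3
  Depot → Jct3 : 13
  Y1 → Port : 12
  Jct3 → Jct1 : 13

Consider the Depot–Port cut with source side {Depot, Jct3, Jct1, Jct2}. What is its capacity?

22

Edges leaving {Depot, Jct3, Jct1, Jct2}: Jct3→Y2 (5), Jct1→Y1 (12), Jct2→Port (5).
Cut capacity = 5 + 12 + 5 = 22.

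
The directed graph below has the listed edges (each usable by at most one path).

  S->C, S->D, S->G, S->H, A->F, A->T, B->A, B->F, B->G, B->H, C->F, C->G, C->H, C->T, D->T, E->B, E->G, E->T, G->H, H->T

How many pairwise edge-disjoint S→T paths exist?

3

Assign every edge capacity 1; by Menger, the answer equals the max flow.
Path S→C→T (+1); total 1.
Path S→D→T (+1); total 2.
Path S→H→T (+1); total 3.
No residual S→T path; max flow = 3.
Certifying cut of size 3: {H→T, S→C, S→D}.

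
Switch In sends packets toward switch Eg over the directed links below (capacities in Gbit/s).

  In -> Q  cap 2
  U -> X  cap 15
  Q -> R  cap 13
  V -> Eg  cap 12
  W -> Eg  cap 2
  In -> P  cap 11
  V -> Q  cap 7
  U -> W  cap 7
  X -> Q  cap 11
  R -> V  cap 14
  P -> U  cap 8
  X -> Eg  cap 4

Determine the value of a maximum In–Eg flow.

Augment In→P→U→W→Eg: bottleneck 2, flow now 2.
Augment In→P→U→X→Eg: bottleneck 4, flow now 6.
Augment In→Q→R→V→Eg: bottleneck 2, flow now 8.
Augment In→P→U→X→Q→R→V→Eg: bottleneck 2, flow now 10.
No augmenting path remains; maximum flow = 10.
In the residual graph, reachable from In: {In, P}.
Min-cut edges: In→Q (2), P→U (8); capacity 2 + 8 = 10.
This cut is saturated, so no flow can exceed 10.

10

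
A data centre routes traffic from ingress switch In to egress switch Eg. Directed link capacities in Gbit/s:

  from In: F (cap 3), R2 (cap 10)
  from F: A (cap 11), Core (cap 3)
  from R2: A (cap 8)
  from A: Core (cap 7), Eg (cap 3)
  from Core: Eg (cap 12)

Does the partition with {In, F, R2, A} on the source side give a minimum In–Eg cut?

Given cut capacity: 3 + 7 + 3 = 13.
Augment In→F→A→Eg: bottleneck 3, flow now 3.
Augment In→R2→A→Core→Eg: bottleneck 7, flow now 10.
Augment In→R2→A→F→Core→Eg: bottleneck 1, flow now 11. (uses reverse residual edge)
No augmenting path remains; maximum flow = 11.
In the residual graph, reachable from In: {In, R2}.
Min-cut edges: In→F (3), R2→A (8); capacity 3 + 8 = 11.
Cut capacity 13 exceeds the max flow 11, so it is not minimum.

No — its capacity is 13, but the minimum cut has capacity 11.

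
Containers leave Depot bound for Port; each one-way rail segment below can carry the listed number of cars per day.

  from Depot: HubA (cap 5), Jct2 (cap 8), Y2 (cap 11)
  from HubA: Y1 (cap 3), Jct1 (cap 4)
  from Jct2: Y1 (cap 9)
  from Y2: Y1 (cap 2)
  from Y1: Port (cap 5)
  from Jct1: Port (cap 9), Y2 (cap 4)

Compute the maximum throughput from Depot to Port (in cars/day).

9

Augment Depot→HubA→Y1→Port: bottleneck 3, flow now 3.
Augment Depot→HubA→Jct1→Port: bottleneck 2, flow now 5.
Augment Depot→Jct2→Y1→Port: bottleneck 2, flow now 7.
Augment Depot→Jct2→Y1→HubA→Jct1→Port: bottleneck 2, flow now 9. (uses reverse residual edge)
No augmenting path remains; maximum flow = 9.
In the residual graph, reachable from Depot: {Depot, HubA, Jct2, Y2, Y1}.
Min-cut edges: HubA→Jct1 (4), Y1→Port (5); capacity 4 + 5 = 9.
This cut is saturated, so no flow can exceed 9.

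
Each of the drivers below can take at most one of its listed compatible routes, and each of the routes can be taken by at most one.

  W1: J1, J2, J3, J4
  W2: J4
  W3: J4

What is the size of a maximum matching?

Unit-capacity flow: source→left, listed edges, right→sink; max matching = max flow.
Augmenting path W1→J1 (+1); matched 1.
Augmenting path W2→J4 (+1); matched 2.
No augmenting path remains; maximum matching = 2.
König certificate: {W1, J4} is a vertex cover of size 2 (every listed pair touches it), so no matching can be larger.

2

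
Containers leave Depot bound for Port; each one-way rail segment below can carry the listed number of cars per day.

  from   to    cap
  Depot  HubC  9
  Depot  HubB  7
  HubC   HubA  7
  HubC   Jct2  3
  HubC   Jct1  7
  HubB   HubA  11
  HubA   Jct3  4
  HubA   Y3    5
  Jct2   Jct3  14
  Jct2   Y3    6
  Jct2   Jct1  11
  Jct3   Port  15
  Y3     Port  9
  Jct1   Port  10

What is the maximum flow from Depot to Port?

Augment Depot→HubC→Jct1→Port: bottleneck 7, flow now 7.
Augment Depot→HubC→HubA→Jct3→Port: bottleneck 2, flow now 9.
Augment Depot→HubB→HubA→Jct3→Port: bottleneck 2, flow now 11.
Augment Depot→HubB→HubA→Y3→Port: bottleneck 5, flow now 16.
No augmenting path remains; maximum flow = 16.
In the residual graph, reachable from Depot: {Depot}.
Min-cut edges: Depot→HubC (9), Depot→HubB (7); capacity 9 + 7 = 16.
This cut is saturated, so no flow can exceed 16.

16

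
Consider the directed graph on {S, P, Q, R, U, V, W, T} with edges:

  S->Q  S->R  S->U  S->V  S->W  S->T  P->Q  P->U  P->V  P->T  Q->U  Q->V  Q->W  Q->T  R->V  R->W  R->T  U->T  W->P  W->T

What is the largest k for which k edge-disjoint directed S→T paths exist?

5

Assign every edge capacity 1; by Menger, the answer equals the max flow.
Path S→T (+1); total 1.
Path S→Q→T (+1); total 2.
Path S→R→T (+1); total 3.
Path S→U→T (+1); total 4.
Path S→W→T (+1); total 5.
No residual S→T path; max flow = 5.
Certifying cut of size 5: {S→Q, S→R, S→T, S→U, S→W}.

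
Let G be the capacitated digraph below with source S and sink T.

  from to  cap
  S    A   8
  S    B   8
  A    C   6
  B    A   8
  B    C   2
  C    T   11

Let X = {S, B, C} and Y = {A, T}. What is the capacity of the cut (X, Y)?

27

Edges leaving {S, B, C}: S→A (8), B→A (8), C→T (11).
Cut capacity = 8 + 8 + 11 = 27.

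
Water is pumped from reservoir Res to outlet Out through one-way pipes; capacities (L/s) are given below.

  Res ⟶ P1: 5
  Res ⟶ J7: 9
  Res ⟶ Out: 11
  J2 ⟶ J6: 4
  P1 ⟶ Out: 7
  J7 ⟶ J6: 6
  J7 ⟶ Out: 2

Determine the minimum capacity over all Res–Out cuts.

18

Augment Res→Out: bottleneck 11, flow now 11.
Augment Res→P1→Out: bottleneck 5, flow now 16.
Augment Res→J7→Out: bottleneck 2, flow now 18.
No augmenting path remains; maximum flow = 18.
By max-flow min-cut, the minimum cut capacity equals the max flow.
In the residual graph, reachable from Res: {Res, J7, J6}.
Min-cut edges: Res→P1 (5), Res→Out (11), J7→Out (2); capacity 5 + 11 + 2 = 18.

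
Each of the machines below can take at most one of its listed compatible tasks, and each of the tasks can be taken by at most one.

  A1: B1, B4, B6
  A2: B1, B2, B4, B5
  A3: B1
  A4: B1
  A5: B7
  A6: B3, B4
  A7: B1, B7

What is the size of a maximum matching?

Unit-capacity flow: source→left, listed edges, right→sink; max matching = max flow.
Augmenting path A1→B1 (+1); matched 1.
Augmenting path A2→B2 (+1); matched 2.
Augmenting path A5→B7 (+1); matched 3.
Augmenting path A6→B3 (+1); matched 4.
Augmenting path A3→B1→A1→B4 (+1); matched 5.
No augmenting path remains; maximum matching = 5.
König certificate: {A1, A2, A6, B1, B7} is a vertex cover of size 5 (every listed pair touches it), so no matching can be larger.

5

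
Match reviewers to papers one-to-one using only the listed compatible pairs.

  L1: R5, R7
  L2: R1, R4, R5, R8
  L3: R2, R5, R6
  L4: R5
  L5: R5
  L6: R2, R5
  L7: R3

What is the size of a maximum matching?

Unit-capacity flow: source→left, listed edges, right→sink; max matching = max flow.
Augmenting path L1→R5 (+1); matched 1.
Augmenting path L2→R1 (+1); matched 2.
Augmenting path L3→R2 (+1); matched 3.
Augmenting path L7→R3 (+1); matched 4.
Augmenting path L4→R5→L1→R7 (+1); matched 5.
Augmenting path L6→R2→L3→R6 (+1); matched 6.
No augmenting path remains; maximum matching = 6.
König certificate: {L1, L2, L3, L6, L7, R5} is a vertex cover of size 6 (every listed pair touches it), so no matching can be larger.

6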